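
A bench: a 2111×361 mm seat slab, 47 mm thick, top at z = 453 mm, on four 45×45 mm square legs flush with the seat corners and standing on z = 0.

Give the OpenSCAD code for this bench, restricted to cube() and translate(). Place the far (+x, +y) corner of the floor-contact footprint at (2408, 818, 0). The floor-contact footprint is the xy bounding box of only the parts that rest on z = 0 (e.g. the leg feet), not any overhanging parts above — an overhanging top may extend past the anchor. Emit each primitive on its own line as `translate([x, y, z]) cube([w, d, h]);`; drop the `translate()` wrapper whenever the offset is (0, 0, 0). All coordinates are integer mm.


translate([297, 457, 406]) cube([2111, 361, 47]);
translate([297, 457, 0]) cube([45, 45, 406]);
translate([297, 773, 0]) cube([45, 45, 406]);
translate([2363, 457, 0]) cube([45, 45, 406]);
translate([2363, 773, 0]) cube([45, 45, 406]);


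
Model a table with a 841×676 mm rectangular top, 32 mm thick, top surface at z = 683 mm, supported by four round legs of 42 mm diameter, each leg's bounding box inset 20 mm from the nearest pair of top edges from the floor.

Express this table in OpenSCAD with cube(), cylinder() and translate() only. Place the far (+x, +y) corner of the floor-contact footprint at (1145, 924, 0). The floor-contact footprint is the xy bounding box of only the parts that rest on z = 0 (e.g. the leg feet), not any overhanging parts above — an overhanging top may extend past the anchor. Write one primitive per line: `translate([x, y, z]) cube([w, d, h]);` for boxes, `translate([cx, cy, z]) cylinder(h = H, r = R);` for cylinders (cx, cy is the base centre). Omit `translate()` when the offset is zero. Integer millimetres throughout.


// leg_h = 683 - 32 = 651
translate([324, 268, 651]) cube([841, 676, 32]);
translate([365, 309, 0]) cylinder(h = 651, r = 21);
translate([1124, 309, 0]) cylinder(h = 651, r = 21);
translate([365, 903, 0]) cylinder(h = 651, r = 21);
translate([1124, 903, 0]) cylinder(h = 651, r = 21);


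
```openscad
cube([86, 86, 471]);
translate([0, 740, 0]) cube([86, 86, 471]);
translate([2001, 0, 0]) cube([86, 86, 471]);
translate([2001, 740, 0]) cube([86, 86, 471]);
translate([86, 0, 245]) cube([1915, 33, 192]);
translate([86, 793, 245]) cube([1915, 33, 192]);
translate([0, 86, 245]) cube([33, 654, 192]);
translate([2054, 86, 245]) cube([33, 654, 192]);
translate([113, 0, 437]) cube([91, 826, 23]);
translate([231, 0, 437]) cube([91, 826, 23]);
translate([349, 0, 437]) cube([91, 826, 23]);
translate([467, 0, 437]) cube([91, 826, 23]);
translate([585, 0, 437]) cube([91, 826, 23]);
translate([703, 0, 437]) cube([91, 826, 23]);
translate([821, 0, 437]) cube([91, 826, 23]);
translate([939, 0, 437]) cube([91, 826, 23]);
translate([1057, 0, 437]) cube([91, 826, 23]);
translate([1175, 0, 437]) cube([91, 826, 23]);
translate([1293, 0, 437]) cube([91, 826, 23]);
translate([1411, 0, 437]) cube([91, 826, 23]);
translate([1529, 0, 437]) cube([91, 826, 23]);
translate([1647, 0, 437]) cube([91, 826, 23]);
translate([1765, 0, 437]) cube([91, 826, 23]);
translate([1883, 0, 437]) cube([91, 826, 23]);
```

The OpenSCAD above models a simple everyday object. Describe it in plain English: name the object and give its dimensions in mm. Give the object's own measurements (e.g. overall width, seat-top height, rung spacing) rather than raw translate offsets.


A bed frame 2087 mm long (x) by 826 mm wide (y). Four 86×86 mm corner posts, 471 mm tall, at the corners of the footprint. Four rails of 33 mm thickness and 192 mm height run between adjacent posts with their undersides at z = 245 mm, their outer faces flush with the outside of the frame (the two x-running rails run between the posts' inner faces; the two y-running rails run between the posts' inner faces). 16 slats, each 91 mm wide (x) and 23 mm thick, lie across the top of the two x-running rails, running the full 826 mm width of the frame in y; along x they sit between the end posts with a 27 mm gap after the −x posts and between neighbouring slats and before the +x posts.


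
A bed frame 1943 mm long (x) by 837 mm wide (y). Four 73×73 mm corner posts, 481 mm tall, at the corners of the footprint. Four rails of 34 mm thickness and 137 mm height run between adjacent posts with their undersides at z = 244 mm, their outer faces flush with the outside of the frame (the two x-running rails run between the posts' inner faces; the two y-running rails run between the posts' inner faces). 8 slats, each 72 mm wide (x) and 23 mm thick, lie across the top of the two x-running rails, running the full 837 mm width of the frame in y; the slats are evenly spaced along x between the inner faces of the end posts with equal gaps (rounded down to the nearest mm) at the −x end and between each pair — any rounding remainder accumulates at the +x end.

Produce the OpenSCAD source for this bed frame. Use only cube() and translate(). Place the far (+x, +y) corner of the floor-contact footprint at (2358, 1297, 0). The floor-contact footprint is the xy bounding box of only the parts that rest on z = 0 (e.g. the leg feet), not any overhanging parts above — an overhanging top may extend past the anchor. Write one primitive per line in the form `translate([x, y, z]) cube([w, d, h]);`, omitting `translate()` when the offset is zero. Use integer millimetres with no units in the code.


translate([415, 460, 0]) cube([73, 73, 481]);
translate([415, 1224, 0]) cube([73, 73, 481]);
translate([2285, 460, 0]) cube([73, 73, 481]);
translate([2285, 1224, 0]) cube([73, 73, 481]);
translate([488, 460, 244]) cube([1797, 34, 137]);
translate([488, 1263, 244]) cube([1797, 34, 137]);
translate([415, 533, 244]) cube([34, 691, 137]);
translate([2324, 533, 244]) cube([34, 691, 137]);
translate([623, 460, 381]) cube([72, 837, 23]);
translate([830, 460, 381]) cube([72, 837, 23]);
translate([1037, 460, 381]) cube([72, 837, 23]);
translate([1244, 460, 381]) cube([72, 837, 23]);
translate([1451, 460, 381]) cube([72, 837, 23]);
translate([1658, 460, 381]) cube([72, 837, 23]);
translate([1865, 460, 381]) cube([72, 837, 23]);
translate([2072, 460, 381]) cube([72, 837, 23]);


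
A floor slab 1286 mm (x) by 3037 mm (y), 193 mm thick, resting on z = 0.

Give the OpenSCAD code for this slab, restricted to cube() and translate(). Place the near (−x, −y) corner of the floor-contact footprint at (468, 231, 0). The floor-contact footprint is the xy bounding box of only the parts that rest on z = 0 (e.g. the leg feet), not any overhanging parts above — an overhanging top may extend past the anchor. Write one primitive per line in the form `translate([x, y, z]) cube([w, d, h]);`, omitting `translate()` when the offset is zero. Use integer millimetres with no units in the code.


translate([468, 231, 0]) cube([1286, 3037, 193]);


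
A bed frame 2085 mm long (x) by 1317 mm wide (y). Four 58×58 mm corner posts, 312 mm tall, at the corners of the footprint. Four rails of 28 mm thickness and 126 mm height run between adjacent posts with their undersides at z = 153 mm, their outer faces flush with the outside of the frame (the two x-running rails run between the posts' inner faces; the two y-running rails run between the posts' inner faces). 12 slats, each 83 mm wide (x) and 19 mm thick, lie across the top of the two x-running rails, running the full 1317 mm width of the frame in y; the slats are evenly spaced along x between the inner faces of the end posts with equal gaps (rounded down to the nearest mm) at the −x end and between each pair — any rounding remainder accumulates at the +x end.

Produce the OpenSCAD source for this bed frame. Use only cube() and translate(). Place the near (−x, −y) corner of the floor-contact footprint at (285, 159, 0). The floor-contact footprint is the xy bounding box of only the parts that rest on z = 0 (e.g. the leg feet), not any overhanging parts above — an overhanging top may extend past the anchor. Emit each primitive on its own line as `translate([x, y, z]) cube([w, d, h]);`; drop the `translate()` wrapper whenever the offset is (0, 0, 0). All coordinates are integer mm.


translate([285, 159, 0]) cube([58, 58, 312]);
translate([285, 1418, 0]) cube([58, 58, 312]);
translate([2312, 159, 0]) cube([58, 58, 312]);
translate([2312, 1418, 0]) cube([58, 58, 312]);
translate([343, 159, 153]) cube([1969, 28, 126]);
translate([343, 1448, 153]) cube([1969, 28, 126]);
translate([285, 217, 153]) cube([28, 1201, 126]);
translate([2342, 217, 153]) cube([28, 1201, 126]);
translate([417, 159, 279]) cube([83, 1317, 19]);
translate([574, 159, 279]) cube([83, 1317, 19]);
translate([731, 159, 279]) cube([83, 1317, 19]);
translate([888, 159, 279]) cube([83, 1317, 19]);
translate([1045, 159, 279]) cube([83, 1317, 19]);
translate([1202, 159, 279]) cube([83, 1317, 19]);
translate([1359, 159, 279]) cube([83, 1317, 19]);
translate([1516, 159, 279]) cube([83, 1317, 19]);
translate([1673, 159, 279]) cube([83, 1317, 19]);
translate([1830, 159, 279]) cube([83, 1317, 19]);
translate([1987, 159, 279]) cube([83, 1317, 19]);
translate([2144, 159, 279]) cube([83, 1317, 19]);


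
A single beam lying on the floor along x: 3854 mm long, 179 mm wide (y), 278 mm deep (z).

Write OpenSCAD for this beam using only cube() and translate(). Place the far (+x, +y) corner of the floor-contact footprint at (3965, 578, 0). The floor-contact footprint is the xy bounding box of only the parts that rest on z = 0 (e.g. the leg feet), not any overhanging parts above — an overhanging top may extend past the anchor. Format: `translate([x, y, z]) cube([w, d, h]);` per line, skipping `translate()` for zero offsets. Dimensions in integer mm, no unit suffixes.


translate([111, 399, 0]) cube([3854, 179, 278]);


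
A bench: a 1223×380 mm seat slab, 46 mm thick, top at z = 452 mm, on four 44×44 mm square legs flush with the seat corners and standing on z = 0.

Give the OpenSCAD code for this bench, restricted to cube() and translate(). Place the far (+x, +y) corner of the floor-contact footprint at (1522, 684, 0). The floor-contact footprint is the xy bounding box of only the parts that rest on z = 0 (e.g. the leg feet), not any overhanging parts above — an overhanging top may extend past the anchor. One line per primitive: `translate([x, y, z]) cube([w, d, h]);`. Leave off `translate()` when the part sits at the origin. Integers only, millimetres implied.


translate([299, 304, 406]) cube([1223, 380, 46]);
translate([299, 304, 0]) cube([44, 44, 406]);
translate([299, 640, 0]) cube([44, 44, 406]);
translate([1478, 304, 0]) cube([44, 44, 406]);
translate([1478, 640, 0]) cube([44, 44, 406]);


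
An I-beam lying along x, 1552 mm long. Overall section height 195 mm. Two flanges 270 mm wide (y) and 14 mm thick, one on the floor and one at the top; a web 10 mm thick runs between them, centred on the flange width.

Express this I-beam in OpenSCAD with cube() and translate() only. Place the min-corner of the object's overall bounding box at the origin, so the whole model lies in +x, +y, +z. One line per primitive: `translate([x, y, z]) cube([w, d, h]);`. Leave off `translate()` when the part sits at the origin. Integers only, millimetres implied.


cube([1552, 270, 14]);
translate([0, 130, 14]) cube([1552, 10, 167]);
translate([0, 0, 181]) cube([1552, 270, 14]);


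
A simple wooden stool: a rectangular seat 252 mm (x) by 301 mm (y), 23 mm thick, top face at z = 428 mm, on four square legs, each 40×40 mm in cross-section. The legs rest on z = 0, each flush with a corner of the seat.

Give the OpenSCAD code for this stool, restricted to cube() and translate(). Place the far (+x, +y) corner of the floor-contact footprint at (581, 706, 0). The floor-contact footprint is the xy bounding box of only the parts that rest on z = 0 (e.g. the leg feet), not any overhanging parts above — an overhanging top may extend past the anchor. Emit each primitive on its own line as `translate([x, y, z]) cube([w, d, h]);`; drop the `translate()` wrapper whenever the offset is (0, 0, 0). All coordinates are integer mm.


// leg_h = 428 - 23 = 405
translate([329, 405, 405]) cube([252, 301, 23]);
translate([329, 405, 0]) cube([40, 40, 405]);
translate([541, 405, 0]) cube([40, 40, 405]);
translate([329, 666, 0]) cube([40, 40, 405]);
translate([541, 666, 0]) cube([40, 40, 405]);


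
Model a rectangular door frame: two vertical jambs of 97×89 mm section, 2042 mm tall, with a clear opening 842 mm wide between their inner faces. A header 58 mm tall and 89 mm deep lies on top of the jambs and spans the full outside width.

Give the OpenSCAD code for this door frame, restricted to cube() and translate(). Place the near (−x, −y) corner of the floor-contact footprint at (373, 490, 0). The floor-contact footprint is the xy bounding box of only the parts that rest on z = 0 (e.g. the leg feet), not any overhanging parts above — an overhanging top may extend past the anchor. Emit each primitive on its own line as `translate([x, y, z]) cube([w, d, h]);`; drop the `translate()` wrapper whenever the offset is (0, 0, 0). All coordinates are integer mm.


translate([373, 490, 0]) cube([97, 89, 2042]);
translate([1312, 490, 0]) cube([97, 89, 2042]);
translate([373, 490, 2042]) cube([1036, 89, 58]);


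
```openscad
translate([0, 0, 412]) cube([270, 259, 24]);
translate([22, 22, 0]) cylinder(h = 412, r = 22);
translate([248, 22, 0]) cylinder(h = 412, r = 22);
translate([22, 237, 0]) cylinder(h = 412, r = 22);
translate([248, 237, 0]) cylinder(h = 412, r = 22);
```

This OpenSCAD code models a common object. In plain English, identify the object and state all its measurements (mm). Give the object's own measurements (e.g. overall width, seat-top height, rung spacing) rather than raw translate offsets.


A simple wooden stool: a rectangular seat 270 mm (x) by 259 mm (y), 24 mm thick, top face at z = 436 mm, on four round legs, each 44 mm in diameter. The legs rest on z = 0, each leg's axis is inset half a diameter from the nearest pair of seat edges (so the leg's bounding box is flush with the corner).


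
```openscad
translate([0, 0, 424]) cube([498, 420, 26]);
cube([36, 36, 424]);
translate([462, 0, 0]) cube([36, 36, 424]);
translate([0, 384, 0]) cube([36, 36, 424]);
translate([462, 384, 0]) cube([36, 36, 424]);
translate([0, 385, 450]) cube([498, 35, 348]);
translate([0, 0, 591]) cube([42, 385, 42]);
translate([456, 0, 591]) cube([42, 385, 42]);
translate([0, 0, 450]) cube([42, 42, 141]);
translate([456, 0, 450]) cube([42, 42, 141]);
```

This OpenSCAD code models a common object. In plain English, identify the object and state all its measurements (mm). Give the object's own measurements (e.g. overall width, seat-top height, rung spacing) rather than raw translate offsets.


A chair. The seat is a 498×420×26 mm slab with its top at z = 450 mm, on four 36×36 mm corner legs (flush with the seat edges, standing on z = 0). A flat backrest 35 mm thick, 348 mm tall, spans the full seat width and rises from the seat top along its +y edge, rear face flush with the rear of the seat. Two armrests of 42×42 mm section run along each side from the seat's front edge to the front of the backrest, top faces 183 mm above the seat top and outer faces flush with the seat's x-edges; a 42×42 mm post under the front of each armrest stands on the seat at the front corner.


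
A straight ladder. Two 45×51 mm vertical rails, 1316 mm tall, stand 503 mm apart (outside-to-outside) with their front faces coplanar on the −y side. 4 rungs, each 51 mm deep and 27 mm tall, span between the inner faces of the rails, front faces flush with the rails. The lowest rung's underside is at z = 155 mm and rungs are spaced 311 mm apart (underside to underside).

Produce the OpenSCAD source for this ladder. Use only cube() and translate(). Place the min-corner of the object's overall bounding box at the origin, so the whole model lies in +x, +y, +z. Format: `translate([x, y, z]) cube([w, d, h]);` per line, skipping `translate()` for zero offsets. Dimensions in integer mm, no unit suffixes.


cube([45, 51, 1316]);
translate([458, 0, 0]) cube([45, 51, 1316]);
translate([45, 0, 155]) cube([413, 51, 27]);
translate([45, 0, 466]) cube([413, 51, 27]);
translate([45, 0, 777]) cube([413, 51, 27]);
translate([45, 0, 1088]) cube([413, 51, 27]);


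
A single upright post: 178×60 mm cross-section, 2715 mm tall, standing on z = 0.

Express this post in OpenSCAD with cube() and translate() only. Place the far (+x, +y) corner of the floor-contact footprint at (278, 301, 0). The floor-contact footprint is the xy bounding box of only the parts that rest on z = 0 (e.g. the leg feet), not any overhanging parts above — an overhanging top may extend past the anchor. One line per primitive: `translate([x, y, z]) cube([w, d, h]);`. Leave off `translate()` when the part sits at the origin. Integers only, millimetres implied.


translate([100, 241, 0]) cube([178, 60, 2715]);


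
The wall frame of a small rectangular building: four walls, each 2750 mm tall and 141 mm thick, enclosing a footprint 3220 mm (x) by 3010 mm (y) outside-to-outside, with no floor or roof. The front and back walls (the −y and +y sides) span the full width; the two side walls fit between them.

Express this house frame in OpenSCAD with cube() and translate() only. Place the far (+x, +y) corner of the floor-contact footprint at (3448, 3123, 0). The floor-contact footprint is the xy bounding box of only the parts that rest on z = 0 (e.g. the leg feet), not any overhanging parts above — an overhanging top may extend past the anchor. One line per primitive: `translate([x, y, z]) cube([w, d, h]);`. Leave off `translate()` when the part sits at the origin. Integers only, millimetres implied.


translate([228, 113, 0]) cube([3220, 141, 2750]);
translate([228, 2982, 0]) cube([3220, 141, 2750]);
translate([228, 254, 0]) cube([141, 2728, 2750]);
translate([3307, 254, 0]) cube([141, 2728, 2750]);


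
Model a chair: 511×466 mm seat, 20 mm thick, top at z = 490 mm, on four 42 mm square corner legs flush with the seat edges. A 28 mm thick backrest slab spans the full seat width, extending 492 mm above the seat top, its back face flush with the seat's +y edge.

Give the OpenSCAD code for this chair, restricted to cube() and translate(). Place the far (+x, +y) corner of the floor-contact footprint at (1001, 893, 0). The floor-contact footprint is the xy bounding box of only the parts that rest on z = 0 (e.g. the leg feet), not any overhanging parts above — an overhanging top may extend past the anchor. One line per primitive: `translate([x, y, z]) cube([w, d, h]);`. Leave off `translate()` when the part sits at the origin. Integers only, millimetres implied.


translate([490, 427, 470]) cube([511, 466, 20]);
translate([490, 427, 0]) cube([42, 42, 470]);
translate([959, 427, 0]) cube([42, 42, 470]);
translate([490, 851, 0]) cube([42, 42, 470]);
translate([959, 851, 0]) cube([42, 42, 470]);
translate([490, 865, 490]) cube([511, 28, 492]);


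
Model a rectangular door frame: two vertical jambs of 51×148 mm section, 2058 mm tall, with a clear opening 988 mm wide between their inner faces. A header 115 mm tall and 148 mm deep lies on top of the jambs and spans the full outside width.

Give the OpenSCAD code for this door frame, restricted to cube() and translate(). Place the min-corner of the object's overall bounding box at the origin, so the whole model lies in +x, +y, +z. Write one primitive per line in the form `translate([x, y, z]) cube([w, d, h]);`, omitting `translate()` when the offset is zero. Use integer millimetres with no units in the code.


cube([51, 148, 2058]);
translate([1039, 0, 0]) cube([51, 148, 2058]);
translate([0, 0, 2058]) cube([1090, 148, 115]);


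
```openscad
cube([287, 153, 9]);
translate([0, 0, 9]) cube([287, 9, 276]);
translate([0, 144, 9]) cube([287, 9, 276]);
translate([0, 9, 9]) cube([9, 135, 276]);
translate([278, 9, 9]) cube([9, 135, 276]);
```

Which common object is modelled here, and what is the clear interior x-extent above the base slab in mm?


An open box. The internal width is 269 mm.

A 287×153 base slab with four walls standing on it — an open box. The base is 287 mm wide and the walls are 9 mm thick, so the internal width is 287 − 2 × 9 = 269 mm.


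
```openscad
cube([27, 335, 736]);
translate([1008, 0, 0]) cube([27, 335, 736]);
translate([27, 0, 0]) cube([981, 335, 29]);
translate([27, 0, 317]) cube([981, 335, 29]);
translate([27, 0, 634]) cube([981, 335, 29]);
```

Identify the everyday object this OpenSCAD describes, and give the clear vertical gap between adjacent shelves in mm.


A bookshelf. The clear shelf gap is 288 mm.

Two tall side panels with 3 horizontal boards between them — a bookshelf. The first two shelf undersides are at z = 0 and z = 317; with shelf thickness 29, the clear gap is 317 − 0 − 29 = 288 mm.


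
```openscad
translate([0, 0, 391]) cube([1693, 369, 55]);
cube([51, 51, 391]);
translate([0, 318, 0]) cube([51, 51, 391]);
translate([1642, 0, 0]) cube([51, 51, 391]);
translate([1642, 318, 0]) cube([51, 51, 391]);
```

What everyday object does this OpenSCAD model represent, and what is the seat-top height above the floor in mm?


A bench. The seat-top height is 446 mm.

A long slab on four corner posts — a bench. The slab sits at z = 391 with thickness 55, so the top is 391 + 55 = 446 mm.


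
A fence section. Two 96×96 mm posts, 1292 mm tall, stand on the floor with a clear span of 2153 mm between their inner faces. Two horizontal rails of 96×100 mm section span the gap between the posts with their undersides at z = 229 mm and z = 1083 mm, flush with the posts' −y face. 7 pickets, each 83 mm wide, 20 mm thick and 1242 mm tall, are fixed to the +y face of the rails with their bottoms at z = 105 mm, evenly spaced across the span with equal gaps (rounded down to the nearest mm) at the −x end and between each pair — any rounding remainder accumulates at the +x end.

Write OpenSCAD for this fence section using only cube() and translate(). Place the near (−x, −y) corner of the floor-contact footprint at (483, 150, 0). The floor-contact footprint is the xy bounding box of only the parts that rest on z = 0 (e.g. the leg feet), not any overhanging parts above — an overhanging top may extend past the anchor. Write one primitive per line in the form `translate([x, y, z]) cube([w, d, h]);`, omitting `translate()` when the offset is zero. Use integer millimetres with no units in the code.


translate([483, 150, 0]) cube([96, 96, 1292]);
translate([2732, 150, 0]) cube([96, 96, 1292]);
translate([579, 150, 229]) cube([2153, 96, 100]);
translate([579, 150, 1083]) cube([2153, 96, 100]);
translate([775, 246, 105]) cube([83, 20, 1242]);
translate([1054, 246, 105]) cube([83, 20, 1242]);
translate([1333, 246, 105]) cube([83, 20, 1242]);
translate([1612, 246, 105]) cube([83, 20, 1242]);
translate([1891, 246, 105]) cube([83, 20, 1242]);
translate([2170, 246, 105]) cube([83, 20, 1242]);
translate([2449, 246, 105]) cube([83, 20, 1242]);


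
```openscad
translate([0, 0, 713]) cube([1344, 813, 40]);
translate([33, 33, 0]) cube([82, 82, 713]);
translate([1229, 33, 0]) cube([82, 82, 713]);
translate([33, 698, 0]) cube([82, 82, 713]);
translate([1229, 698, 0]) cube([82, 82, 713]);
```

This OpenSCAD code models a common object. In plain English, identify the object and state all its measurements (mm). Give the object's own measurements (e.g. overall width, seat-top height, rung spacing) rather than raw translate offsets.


A table: top 1344 mm (x) × 813 mm (y), 40 mm thick, upper face at z = 753 mm, on four 82×82 mm square legs, each inset 33 mm from the nearest pair of top edges from z = 0 to the bottom of the top.


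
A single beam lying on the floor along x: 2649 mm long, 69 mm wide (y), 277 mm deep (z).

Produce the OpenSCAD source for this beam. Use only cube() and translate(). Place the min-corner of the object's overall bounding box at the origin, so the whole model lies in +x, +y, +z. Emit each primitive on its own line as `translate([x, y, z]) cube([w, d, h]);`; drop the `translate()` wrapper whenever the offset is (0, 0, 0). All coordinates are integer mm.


cube([2649, 69, 277]);


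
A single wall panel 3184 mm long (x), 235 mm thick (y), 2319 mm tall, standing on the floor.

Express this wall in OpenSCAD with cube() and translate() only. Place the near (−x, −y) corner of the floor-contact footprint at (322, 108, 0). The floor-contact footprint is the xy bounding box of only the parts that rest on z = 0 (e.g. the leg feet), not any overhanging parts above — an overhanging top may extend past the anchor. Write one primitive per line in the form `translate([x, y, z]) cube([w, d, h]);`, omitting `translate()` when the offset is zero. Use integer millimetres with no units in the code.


translate([322, 108, 0]) cube([3184, 235, 2319]);


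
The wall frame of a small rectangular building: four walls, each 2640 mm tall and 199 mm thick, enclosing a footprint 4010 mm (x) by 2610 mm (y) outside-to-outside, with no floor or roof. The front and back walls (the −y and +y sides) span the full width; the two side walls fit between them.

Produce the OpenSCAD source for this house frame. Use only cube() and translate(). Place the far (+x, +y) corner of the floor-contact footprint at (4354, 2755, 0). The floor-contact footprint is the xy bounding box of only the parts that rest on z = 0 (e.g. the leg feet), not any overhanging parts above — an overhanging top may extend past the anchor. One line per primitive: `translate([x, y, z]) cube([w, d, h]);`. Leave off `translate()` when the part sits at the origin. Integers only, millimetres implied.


translate([344, 145, 0]) cube([4010, 199, 2640]);
translate([344, 2556, 0]) cube([4010, 199, 2640]);
translate([344, 344, 0]) cube([199, 2212, 2640]);
translate([4155, 344, 0]) cube([199, 2212, 2640]);


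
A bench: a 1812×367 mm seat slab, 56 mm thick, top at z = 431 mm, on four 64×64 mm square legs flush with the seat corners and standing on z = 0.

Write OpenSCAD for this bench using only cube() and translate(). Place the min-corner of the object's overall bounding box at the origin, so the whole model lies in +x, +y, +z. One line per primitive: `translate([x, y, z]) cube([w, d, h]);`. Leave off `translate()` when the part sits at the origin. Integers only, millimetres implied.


translate([0, 0, 375]) cube([1812, 367, 56]);
cube([64, 64, 375]);
translate([0, 303, 0]) cube([64, 64, 375]);
translate([1748, 0, 0]) cube([64, 64, 375]);
translate([1748, 303, 0]) cube([64, 64, 375]);


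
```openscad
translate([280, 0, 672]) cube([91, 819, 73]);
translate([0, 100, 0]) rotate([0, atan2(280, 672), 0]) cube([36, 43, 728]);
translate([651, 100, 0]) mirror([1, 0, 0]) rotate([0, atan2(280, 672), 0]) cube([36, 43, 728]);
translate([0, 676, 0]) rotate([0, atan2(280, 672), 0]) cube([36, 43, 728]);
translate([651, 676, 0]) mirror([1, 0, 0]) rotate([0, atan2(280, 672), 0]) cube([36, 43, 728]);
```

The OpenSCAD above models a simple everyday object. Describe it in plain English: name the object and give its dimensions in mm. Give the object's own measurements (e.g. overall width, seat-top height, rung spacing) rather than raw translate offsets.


A sawhorse. A 91×819×73 mm beam (x, y, z) sits on two A-frame leg pairs. Each pair is two raked legs of 36×43 mm section (43 mm along y) splaying symmetrically in x. Each leg rises 672 mm vertically over 280 mm of horizontal reach and is 728 mm long along its own axis. Every leg's outer bottom edge rests on the floor and its outer top edge meets a bottom edge of the beam — the left legs (tilting toward +x) meet the beam's −x bottom edge, the right legs (their mirror images, tilting toward −x) meet its +x bottom edge — so the leg tops tuck under the beam, the beam's underside is 672 mm above the floor, and the feet are 651 mm apart outside-to-outside with the beam centred between them. The two leg pairs are set in 100 mm from either end of the beam.


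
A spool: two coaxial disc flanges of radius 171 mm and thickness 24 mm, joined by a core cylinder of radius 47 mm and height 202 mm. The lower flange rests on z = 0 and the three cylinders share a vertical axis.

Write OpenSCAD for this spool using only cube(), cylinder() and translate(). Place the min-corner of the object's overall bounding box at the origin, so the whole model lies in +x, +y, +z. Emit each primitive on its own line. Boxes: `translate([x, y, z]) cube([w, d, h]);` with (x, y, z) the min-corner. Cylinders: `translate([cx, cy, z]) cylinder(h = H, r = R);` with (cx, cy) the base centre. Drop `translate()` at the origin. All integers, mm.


translate([171, 171, 0]) cylinder(h = 24, r = 171);
translate([171, 171, 24]) cylinder(h = 202, r = 47);
translate([171, 171, 226]) cylinder(h = 24, r = 171);


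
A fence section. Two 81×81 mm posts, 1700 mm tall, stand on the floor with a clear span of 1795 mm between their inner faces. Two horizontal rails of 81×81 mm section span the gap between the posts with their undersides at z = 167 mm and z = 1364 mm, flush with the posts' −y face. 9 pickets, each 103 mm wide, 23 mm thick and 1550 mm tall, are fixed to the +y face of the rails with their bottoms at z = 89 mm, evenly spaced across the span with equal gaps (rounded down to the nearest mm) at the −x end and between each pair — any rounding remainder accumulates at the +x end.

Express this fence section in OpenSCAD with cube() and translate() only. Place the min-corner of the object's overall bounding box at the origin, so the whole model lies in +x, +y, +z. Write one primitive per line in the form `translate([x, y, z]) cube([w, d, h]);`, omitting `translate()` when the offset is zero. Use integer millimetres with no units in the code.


cube([81, 81, 1700]);
translate([1876, 0, 0]) cube([81, 81, 1700]);
translate([81, 0, 167]) cube([1795, 81, 81]);
translate([81, 0, 1364]) cube([1795, 81, 81]);
translate([167, 81, 89]) cube([103, 23, 1550]);
translate([356, 81, 89]) cube([103, 23, 1550]);
translate([545, 81, 89]) cube([103, 23, 1550]);
translate([734, 81, 89]) cube([103, 23, 1550]);
translate([923, 81, 89]) cube([103, 23, 1550]);
translate([1112, 81, 89]) cube([103, 23, 1550]);
translate([1301, 81, 89]) cube([103, 23, 1550]);
translate([1490, 81, 89]) cube([103, 23, 1550]);
translate([1679, 81, 89]) cube([103, 23, 1550]);


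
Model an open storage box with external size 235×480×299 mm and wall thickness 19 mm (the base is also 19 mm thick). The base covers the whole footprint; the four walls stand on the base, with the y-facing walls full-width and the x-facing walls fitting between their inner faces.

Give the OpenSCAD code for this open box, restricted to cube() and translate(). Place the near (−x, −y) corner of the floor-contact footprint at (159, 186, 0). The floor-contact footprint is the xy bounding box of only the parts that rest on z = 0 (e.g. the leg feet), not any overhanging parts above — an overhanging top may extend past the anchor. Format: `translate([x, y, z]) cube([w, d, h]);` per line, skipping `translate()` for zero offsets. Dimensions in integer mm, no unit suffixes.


translate([159, 186, 0]) cube([235, 480, 19]);
translate([159, 186, 19]) cube([235, 19, 280]);
translate([159, 647, 19]) cube([235, 19, 280]);
translate([159, 205, 19]) cube([19, 442, 280]);
translate([375, 205, 19]) cube([19, 442, 280]);


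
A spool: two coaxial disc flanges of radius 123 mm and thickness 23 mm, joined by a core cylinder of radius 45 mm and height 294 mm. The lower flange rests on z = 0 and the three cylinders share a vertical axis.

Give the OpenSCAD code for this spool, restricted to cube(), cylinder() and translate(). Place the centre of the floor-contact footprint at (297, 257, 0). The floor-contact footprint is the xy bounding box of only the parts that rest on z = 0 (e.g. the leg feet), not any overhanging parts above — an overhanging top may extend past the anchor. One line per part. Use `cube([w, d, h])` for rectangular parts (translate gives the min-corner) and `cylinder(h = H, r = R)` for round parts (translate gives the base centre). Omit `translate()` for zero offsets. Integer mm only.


translate([297, 257, 0]) cylinder(h = 23, r = 123);
translate([297, 257, 23]) cylinder(h = 294, r = 45);
translate([297, 257, 317]) cylinder(h = 23, r = 123);


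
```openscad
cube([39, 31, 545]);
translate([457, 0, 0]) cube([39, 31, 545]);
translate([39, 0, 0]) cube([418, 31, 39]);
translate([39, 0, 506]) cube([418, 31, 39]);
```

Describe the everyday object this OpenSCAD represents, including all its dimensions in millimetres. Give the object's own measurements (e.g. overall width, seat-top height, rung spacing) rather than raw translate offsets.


A rectangular picture frame lying in the x–z plane (depth along y). The opening is 418 mm wide (x) by 467 mm tall (z), surrounded by a border 39 mm wide on all four sides. The frame is 31 mm deep and is made of two full-height vertical stiles with two horizontal rails fitted between them.


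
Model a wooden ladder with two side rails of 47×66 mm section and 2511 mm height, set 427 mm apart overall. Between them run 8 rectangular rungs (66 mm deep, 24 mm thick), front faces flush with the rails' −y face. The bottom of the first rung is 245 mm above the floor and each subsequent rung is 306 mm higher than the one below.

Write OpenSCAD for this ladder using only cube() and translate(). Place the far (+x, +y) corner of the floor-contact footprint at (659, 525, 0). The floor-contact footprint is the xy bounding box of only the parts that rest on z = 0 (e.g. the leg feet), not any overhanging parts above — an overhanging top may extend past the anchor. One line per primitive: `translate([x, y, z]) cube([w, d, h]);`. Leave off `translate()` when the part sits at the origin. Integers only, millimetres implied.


translate([232, 459, 0]) cube([47, 66, 2511]);
translate([612, 459, 0]) cube([47, 66, 2511]);
translate([279, 459, 245]) cube([333, 66, 24]);
translate([279, 459, 551]) cube([333, 66, 24]);
translate([279, 459, 857]) cube([333, 66, 24]);
translate([279, 459, 1163]) cube([333, 66, 24]);
translate([279, 459, 1469]) cube([333, 66, 24]);
translate([279, 459, 1775]) cube([333, 66, 24]);
translate([279, 459, 2081]) cube([333, 66, 24]);
translate([279, 459, 2387]) cube([333, 66, 24]);


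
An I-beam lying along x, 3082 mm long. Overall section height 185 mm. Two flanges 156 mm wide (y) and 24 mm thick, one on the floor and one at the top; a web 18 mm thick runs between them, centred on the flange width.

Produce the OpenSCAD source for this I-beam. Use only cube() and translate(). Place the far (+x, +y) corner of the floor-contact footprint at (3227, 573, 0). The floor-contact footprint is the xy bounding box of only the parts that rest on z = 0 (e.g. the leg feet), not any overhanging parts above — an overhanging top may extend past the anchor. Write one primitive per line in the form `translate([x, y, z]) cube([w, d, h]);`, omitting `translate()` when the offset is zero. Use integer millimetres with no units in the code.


translate([145, 417, 0]) cube([3082, 156, 24]);
translate([145, 486, 24]) cube([3082, 18, 137]);
translate([145, 417, 161]) cube([3082, 156, 24]);


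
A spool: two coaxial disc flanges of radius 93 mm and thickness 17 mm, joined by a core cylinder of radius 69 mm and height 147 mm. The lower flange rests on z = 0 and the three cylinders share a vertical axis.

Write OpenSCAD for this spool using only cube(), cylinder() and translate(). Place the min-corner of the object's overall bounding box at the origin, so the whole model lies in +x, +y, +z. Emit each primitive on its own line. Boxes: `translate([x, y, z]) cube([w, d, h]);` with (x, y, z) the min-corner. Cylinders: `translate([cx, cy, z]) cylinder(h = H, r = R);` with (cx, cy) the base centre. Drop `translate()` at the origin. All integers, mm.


translate([93, 93, 0]) cylinder(h = 17, r = 93);
translate([93, 93, 17]) cylinder(h = 147, r = 69);
translate([93, 93, 164]) cylinder(h = 17, r = 93);


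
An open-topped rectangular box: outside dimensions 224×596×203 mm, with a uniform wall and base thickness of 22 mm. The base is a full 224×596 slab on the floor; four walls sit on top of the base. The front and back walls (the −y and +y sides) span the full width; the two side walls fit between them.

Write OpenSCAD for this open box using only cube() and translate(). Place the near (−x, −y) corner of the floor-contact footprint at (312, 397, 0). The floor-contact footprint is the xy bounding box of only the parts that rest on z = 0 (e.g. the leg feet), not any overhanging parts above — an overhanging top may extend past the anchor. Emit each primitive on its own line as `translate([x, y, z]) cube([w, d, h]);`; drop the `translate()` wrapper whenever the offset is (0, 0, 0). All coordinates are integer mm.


translate([312, 397, 0]) cube([224, 596, 22]);
translate([312, 397, 22]) cube([224, 22, 181]);
translate([312, 971, 22]) cube([224, 22, 181]);
translate([312, 419, 22]) cube([22, 552, 181]);
translate([514, 419, 22]) cube([22, 552, 181]);


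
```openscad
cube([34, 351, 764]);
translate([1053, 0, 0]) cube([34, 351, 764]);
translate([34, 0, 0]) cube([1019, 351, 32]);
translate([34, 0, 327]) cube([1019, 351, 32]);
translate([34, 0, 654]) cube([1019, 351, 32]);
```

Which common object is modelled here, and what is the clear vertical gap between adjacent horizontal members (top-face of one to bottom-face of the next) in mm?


A bookshelf. The clear shelf gap is 295 mm.

Two tall side panels with 3 horizontal boards between them — a bookshelf. The first two shelf undersides are at z = 0 and z = 327; with shelf thickness 32, the clear gap is 327 − 0 − 32 = 295 mm.


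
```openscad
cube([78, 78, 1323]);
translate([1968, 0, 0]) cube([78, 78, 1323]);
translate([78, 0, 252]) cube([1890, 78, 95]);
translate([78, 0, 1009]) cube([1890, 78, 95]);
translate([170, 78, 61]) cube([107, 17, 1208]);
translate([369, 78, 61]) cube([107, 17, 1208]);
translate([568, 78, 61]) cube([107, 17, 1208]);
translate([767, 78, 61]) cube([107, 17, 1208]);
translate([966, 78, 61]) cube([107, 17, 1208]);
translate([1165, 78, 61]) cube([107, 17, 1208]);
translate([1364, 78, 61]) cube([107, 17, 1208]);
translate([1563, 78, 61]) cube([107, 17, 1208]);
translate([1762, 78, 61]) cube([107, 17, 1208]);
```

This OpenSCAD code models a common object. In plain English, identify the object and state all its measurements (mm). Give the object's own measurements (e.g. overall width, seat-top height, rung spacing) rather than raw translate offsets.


A fence section. Two 78×78 mm posts, 1323 mm tall, stand on the floor with a clear span of 1890 mm between their inner faces. Two horizontal rails of 78×95 mm section span the gap between the posts with their undersides at z = 252 mm and z = 1009 mm, flush with the posts' −y face. 9 pickets, each 107 mm wide, 17 mm thick and 1208 mm tall, are fixed to the +y face of the rails with their bottoms at z = 61 mm, spaced across the span with a 92 mm gap after the −x post and between neighbouring pickets, with 99 mm left before the +x post.


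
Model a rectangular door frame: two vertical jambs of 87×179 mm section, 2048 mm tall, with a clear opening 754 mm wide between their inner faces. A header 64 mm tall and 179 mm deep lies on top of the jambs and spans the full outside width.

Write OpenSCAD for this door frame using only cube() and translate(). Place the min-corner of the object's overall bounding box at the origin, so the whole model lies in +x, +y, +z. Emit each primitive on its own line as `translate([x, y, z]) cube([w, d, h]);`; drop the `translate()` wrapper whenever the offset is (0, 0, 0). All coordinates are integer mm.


cube([87, 179, 2048]);
translate([841, 0, 0]) cube([87, 179, 2048]);
translate([0, 0, 2048]) cube([928, 179, 64]);


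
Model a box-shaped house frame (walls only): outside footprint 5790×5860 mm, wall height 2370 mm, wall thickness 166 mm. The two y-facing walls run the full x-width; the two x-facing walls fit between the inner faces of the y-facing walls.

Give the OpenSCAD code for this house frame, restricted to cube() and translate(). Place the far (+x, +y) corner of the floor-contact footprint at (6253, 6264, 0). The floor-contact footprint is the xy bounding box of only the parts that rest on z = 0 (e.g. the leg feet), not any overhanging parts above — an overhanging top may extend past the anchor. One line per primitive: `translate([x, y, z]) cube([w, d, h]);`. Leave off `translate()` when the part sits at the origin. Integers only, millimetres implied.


translate([463, 404, 0]) cube([5790, 166, 2370]);
translate([463, 6098, 0]) cube([5790, 166, 2370]);
translate([463, 570, 0]) cube([166, 5528, 2370]);
translate([6087, 570, 0]) cube([166, 5528, 2370]);
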